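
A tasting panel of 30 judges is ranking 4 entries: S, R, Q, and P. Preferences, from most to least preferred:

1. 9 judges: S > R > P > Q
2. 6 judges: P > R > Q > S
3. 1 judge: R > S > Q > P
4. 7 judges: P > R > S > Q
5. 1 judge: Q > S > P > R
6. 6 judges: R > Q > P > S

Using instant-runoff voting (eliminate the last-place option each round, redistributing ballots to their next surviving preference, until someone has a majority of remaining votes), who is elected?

Round 1: S 9, R 7, Q 1, P 13. Eliminate Q.
Round 2: S 10, R 7, P 13. Eliminate R.
Round 3: S 11, P 19. P has a majority.

P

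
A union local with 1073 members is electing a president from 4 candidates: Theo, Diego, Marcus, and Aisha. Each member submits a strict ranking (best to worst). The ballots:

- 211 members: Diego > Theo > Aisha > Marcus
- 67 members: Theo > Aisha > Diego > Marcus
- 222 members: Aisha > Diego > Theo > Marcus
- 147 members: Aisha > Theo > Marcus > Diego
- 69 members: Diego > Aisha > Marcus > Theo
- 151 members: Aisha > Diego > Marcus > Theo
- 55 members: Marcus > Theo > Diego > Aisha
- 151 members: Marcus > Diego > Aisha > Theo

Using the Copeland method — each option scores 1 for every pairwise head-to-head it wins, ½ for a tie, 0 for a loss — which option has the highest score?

Aisha

Theo: beats Marcus; loses to Diego and Aisha → score 1.
Diego: beats Theo and Marcus; loses to Aisha → score 2.
Marcus: loses to Theo, Diego, and Aisha → score 0.
Aisha: beats Theo, Diego, and Marcus → score 3.
Aisha has the best pairwise record.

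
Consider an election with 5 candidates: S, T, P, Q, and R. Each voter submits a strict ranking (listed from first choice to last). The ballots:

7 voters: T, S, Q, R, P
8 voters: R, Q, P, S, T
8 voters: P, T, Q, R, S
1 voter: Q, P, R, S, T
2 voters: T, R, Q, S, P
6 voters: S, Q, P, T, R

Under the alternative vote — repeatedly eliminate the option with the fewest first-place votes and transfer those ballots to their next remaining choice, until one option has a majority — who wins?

P

Round 1: S 6, T 9, P 8, Q 1, R 8. Eliminate Q.
Round 2: S 6, T 9, P 9, R 8. Eliminate S.
Round 3: T 9, P 15, R 8. Eliminate R.
Round 4: T 9, P 23. P has a majority.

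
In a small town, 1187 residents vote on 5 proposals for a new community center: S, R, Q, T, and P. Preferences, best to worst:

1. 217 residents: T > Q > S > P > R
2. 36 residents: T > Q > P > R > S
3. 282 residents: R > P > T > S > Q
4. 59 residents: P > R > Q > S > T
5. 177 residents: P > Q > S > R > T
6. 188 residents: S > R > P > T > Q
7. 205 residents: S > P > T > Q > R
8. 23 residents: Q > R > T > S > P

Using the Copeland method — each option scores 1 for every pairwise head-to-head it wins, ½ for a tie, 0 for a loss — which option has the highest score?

S: beats R, Q, T, and P → score 4.
R: beats T; loses to S, Q, and P → score 1.
Q: beats R; loses to S, T, and P → score 1.
T: beats Q; loses to S, R, and P → score 1.
P: beats R, Q, and T; loses to S → score 3.
S has the best pairwise record.

S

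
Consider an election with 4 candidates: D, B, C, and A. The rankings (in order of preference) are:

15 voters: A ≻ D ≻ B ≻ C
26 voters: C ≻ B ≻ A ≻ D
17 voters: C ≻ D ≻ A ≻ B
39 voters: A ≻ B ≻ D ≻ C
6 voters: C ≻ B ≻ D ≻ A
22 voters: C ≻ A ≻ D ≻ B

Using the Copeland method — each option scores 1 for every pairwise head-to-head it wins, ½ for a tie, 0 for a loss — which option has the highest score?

C

D: loses to B, C, and A → score 0.
B: beats D; loses to C and A → score 1.
C: beats D, B, and A → score 3.
A: beats D and B; loses to C → score 2.
C has the best pairwise record.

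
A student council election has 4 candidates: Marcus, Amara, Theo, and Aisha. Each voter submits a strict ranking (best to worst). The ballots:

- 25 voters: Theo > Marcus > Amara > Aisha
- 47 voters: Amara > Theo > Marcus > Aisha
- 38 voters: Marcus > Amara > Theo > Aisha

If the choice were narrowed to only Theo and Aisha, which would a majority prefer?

Voters preferring Theo to Aisha: 110; preferring Aisha to Theo: 0.
Theo wins the head-to-head.

Theo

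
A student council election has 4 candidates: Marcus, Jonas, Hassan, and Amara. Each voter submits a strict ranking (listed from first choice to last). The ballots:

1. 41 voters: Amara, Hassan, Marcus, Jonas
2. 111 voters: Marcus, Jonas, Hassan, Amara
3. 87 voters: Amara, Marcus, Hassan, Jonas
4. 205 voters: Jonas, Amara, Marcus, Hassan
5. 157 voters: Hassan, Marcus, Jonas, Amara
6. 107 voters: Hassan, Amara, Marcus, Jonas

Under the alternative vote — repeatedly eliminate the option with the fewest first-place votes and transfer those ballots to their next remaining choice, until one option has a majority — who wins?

Round 1: Marcus 111, Jonas 205, Hassan 264, Amara 128. Eliminate Marcus.
Round 2: Jonas 316, Hassan 264, Amara 128. Eliminate Amara.
Round 3: Jonas 316, Hassan 392. Hassan has a majority.

Hassan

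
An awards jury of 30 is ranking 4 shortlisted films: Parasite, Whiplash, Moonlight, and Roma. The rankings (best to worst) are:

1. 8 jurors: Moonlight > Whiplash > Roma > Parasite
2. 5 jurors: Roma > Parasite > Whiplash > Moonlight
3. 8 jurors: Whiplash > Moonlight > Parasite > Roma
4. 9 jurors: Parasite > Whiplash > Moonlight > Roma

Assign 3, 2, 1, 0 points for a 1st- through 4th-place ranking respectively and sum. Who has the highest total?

Whiplash

Parasite: 8·0 + 5·2 + 8·1 + 9·3 = 45
Whiplash: 8·2 + 5·1 + 8·3 + 9·2 = 63
Moonlight: 8·3 + 5·0 + 8·2 + 9·1 = 49
Roma: 8·1 + 5·3 + 8·0 + 9·0 = 23
Whiplash has the highest Borda score (63).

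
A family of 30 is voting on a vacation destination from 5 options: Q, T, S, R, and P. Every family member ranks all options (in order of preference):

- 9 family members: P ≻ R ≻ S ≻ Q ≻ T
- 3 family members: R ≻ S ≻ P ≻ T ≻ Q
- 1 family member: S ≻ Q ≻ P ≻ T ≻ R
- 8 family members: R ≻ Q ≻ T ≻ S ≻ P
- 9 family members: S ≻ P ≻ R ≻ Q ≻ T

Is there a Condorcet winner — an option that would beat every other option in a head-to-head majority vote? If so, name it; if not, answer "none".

none

Checking pairwise contests:
S beats Q 22–8.
Q beats T 27–3.
R beats S 20–10.
P beats R 19–11.
S beats P 21–9.
Every option loses at least one head-to-head, so there is no Condorcet winner.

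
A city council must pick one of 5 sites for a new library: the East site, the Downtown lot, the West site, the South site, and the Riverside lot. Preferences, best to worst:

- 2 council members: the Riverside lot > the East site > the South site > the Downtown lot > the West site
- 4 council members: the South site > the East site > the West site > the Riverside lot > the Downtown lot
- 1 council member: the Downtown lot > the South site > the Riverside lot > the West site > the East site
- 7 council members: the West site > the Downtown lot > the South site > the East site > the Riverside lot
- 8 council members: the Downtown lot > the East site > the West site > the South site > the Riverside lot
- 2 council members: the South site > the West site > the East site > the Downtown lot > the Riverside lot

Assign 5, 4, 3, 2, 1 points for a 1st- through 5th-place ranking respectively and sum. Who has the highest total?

the East site: 2·4 + 4·4 + 1·1 + 7·2 + 8·4 + 2·3 = 77
the Downtown lot: 2·2 + 4·1 + 1·5 + 7·4 + 8·5 + 2·2 = 85
the West site: 2·1 + 4·3 + 1·2 + 7·5 + 8·3 + 2·4 = 83
the South site: 2·3 + 4·5 + 1·4 + 7·3 + 8·2 + 2·5 = 77
the Riverside lot: 2·5 + 4·2 + 1·3 + 7·1 + 8·1 + 2·1 = 38
the Downtown lot has the highest Borda score (85).

the Downtown lot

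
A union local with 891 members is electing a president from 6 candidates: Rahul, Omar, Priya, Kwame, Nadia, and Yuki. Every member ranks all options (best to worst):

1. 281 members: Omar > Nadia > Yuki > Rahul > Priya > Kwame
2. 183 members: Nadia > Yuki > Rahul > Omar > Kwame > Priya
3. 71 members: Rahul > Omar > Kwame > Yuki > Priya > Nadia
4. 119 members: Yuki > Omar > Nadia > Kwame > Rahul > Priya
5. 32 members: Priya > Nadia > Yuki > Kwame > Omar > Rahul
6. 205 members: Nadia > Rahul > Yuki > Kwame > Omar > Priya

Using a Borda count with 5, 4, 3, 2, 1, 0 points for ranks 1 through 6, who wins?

Nadia

Rahul: 281·2 + 183·3 + 71·5 + 119·1 + 32·0 + 205·4 = 2405
Omar: 281·5 + 183·2 + 71·4 + 119·4 + 32·1 + 205·1 = 2768
Priya: 281·1 + 183·0 + 71·1 + 119·0 + 32·5 + 205·0 = 512
Kwame: 281·0 + 183·1 + 71·3 + 119·2 + 32·2 + 205·2 = 1108
Nadia: 281·4 + 183·5 + 71·0 + 119·3 + 32·4 + 205·5 = 3549
Yuki: 281·3 + 183·4 + 71·2 + 119·5 + 32·3 + 205·3 = 3023
Nadia has the highest Borda score (3549).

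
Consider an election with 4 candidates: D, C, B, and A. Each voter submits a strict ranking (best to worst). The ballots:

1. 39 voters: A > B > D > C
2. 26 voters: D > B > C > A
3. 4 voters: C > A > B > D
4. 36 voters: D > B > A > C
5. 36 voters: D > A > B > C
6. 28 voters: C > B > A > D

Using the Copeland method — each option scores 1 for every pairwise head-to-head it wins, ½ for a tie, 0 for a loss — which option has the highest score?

D

D: beats C, B, and A → score 3.
C: loses to D, B, and A → score 0.
B: beats C and A; loses to D → score 2.
A: beats C; loses to D and B → score 1.
D has the best pairwise record.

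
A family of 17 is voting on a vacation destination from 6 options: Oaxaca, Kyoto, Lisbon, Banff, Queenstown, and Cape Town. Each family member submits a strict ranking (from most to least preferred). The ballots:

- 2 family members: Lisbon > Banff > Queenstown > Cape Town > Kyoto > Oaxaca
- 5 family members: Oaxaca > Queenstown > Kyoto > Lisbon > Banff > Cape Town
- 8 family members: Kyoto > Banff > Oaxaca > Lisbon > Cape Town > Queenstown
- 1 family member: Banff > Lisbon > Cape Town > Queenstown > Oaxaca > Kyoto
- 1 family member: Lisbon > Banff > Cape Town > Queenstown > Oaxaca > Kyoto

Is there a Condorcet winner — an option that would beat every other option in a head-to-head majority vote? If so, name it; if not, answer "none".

Checking pairwise contests:
Kyoto beats Oaxaca 10–7.
Queenstown beats Kyoto 9–8.
Oaxaca beats Lisbon 13–4.
Kyoto beats Banff 13–4.
Oaxaca beats Queenstown 13–4.
Oaxaca beats Cape Town 13–4.
Every option loses at least one head-to-head, so there is no Condorcet winner.

none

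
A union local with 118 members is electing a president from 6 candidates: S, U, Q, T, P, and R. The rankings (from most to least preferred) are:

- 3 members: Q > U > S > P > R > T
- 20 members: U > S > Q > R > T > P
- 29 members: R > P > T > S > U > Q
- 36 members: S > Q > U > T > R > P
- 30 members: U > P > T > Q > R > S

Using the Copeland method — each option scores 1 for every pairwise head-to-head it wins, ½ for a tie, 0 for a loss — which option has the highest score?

U

S: beats U and Q; ties T, P, and R → score 3.5.
U: beats Q, T, P, and R; loses to S → score 4.
Q: beats R; ties T and P; loses to S and U → score 2.
T: beats R; ties S and Q; loses to U and P → score 2.
P: beats T; ties S and Q; loses to U and R → score 2.
R: beats P; ties S; loses to U, Q, and T → score 1.5.
U has the best pairwise record.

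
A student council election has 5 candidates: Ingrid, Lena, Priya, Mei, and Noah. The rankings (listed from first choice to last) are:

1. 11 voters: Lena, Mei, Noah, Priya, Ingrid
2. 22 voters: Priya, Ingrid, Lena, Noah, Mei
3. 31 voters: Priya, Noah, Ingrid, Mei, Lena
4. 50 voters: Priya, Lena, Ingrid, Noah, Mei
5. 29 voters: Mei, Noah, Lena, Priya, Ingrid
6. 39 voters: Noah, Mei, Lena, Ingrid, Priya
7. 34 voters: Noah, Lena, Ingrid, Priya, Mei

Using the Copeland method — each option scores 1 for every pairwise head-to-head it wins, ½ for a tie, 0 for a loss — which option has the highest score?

Ingrid: beats Mei; loses to Lena, Priya, and Noah → score 1.
Lena: beats Ingrid, Priya, and Mei; loses to Noah → score 3.
Priya: beats Ingrid and Mei; loses to Lena and Noah → score 2.
Mei: loses to Ingrid, Lena, Priya, and Noah → score 0.
Noah: beats Ingrid, Lena, Priya, and Mei → score 4.
Noah has the best pairwise record.

Noah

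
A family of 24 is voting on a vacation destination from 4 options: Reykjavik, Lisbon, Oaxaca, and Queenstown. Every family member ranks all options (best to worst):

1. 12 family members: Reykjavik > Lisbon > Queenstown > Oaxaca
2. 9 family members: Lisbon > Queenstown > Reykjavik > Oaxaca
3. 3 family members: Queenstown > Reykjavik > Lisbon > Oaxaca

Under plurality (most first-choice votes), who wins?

First-place votes: Reykjavik 12, Lisbon 9, Oaxaca 0, Queenstown 3.
Reykjavik has the most first-place votes.

Reykjavik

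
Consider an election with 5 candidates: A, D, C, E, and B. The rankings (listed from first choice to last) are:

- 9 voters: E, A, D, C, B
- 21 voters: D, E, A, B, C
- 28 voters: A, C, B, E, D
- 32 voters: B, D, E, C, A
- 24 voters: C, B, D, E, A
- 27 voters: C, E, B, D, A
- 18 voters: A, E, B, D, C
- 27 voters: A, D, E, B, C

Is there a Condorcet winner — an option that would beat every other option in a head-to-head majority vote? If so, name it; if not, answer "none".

Checking pairwise contests:
D beats A 104–82.
B beats D 129–57.
A beats C 103–83.
D beats E 104–82.
A beats B 103–83.
Every option loses at least one head-to-head, so there is no Condorcet winner.

none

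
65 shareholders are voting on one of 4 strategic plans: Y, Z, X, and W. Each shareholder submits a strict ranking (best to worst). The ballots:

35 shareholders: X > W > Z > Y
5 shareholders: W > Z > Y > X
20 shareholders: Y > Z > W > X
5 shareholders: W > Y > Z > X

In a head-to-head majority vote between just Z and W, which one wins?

W

Voters preferring Z to W: 20; preferring W to Z: 45.
W wins the head-to-head.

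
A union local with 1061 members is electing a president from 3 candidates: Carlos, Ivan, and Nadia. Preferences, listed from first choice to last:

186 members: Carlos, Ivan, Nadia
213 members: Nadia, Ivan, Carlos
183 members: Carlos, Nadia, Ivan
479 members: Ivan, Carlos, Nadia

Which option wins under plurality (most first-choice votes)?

Ivan

First-place votes: Carlos 369, Ivan 479, Nadia 213.
Ivan has the most first-place votes.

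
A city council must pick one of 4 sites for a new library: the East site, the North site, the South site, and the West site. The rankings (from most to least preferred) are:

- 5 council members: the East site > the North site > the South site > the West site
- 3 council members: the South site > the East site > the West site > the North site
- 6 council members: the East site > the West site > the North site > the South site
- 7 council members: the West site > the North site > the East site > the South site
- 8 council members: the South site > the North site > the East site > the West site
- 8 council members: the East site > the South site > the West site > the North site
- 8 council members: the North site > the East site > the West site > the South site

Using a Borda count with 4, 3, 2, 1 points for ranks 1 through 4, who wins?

the East site

the East site: 5·4 + 3·3 + 6·4 + 7·2 + 8·2 + 8·4 + 8·3 = 139
the North site: 5·3 + 3·1 + 6·2 + 7·3 + 8·3 + 8·1 + 8·4 = 115
the South site: 5·2 + 3·4 + 6·1 + 7·1 + 8·4 + 8·3 + 8·1 = 99
the West site: 5·1 + 3·2 + 6·3 + 7·4 + 8·1 + 8·2 + 8·2 = 97
the East site has the highest Borda score (139).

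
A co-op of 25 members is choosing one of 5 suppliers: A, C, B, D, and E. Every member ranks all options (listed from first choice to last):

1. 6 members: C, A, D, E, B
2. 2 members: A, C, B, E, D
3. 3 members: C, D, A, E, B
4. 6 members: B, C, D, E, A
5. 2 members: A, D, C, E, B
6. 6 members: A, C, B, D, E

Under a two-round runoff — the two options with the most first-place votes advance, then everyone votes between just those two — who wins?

Round 1 first-place votes: A 10, C 9, B 6, D 0, E 0.
A and C advance.
Runoff: A is preferred to C by 10 voters; C by 15.
C wins the runoff.

C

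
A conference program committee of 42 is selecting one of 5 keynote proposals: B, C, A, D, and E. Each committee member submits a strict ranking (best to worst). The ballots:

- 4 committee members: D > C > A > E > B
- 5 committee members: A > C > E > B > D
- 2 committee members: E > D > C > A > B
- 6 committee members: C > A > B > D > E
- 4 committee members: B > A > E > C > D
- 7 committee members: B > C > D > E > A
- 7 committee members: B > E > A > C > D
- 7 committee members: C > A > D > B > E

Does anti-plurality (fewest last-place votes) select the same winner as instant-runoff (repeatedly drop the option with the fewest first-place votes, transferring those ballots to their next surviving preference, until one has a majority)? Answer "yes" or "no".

Anti-plurality — last-place votes: B 6, C 0, A 7, D 16, E 13. Winner: C.
Instant-runoff — R1 B 18, C 13, A 5, D 4, E 2 (E out); R2 B 18, C 13, A 5, D 6 (A out); R3 B 18, C 18, D 6 (D out); R4 B 18, C 24 (C winner). Winner: C.
The two methods agree.

yes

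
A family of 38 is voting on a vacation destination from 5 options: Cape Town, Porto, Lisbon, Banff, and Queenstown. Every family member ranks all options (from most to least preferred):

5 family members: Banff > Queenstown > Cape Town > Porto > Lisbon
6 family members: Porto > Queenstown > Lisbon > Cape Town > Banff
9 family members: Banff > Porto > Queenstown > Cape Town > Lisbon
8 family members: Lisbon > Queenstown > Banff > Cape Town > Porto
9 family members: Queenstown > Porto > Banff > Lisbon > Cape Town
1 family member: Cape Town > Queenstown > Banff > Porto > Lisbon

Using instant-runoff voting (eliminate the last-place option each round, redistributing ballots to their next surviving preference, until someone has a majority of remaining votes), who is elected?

Round 1: Cape Town 1, Porto 6, Lisbon 8, Banff 14, Queenstown 9. Eliminate Cape Town.
Round 2: Porto 6, Lisbon 8, Banff 14, Queenstown 10. Eliminate Porto.
Round 3: Lisbon 8, Banff 14, Queenstown 16. Eliminate Lisbon.
Round 4: Banff 14, Queenstown 24. Queenstown has a majority.

Queenstown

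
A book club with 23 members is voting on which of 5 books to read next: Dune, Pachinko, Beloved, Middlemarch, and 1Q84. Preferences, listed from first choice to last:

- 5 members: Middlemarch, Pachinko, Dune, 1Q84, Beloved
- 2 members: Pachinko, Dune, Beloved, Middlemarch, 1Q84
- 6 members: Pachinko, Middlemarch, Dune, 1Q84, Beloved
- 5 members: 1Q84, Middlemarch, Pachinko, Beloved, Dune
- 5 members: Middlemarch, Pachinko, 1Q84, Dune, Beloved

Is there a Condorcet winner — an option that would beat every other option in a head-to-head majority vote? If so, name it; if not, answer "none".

Middlemarch

Middlemarch vs Dune: 21–2 for Middlemarch.
Middlemarch vs Pachinko: 15–8 for Middlemarch.
Middlemarch vs Beloved: 21–2 for Middlemarch.
Middlemarch vs 1Q84: 18–5 for Middlemarch.
Middlemarch beats every other option head-to-head.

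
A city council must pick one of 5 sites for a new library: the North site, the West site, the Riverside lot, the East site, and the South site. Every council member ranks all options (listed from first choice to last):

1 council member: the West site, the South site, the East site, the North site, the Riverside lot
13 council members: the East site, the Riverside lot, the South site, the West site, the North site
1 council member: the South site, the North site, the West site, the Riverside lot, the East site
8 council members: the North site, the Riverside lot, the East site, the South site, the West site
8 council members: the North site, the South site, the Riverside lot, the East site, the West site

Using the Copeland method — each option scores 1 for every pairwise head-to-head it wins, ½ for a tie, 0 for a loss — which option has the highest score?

the North site

the North site: beats the West site, the Riverside lot, the East site, and the South site → score 4.
the West site: loses to the North site, the Riverside lot, the East site, and the South site → score 0.
the Riverside lot: beats the West site, the East site, and the South site; loses to the North site → score 3.
the East site: beats the West site and the South site; loses to the North site and the Riverside lot → score 2.
the South site: beats the West site; loses to the North site, the Riverside lot, and the East site → score 1.
the North site has the best pairwise record.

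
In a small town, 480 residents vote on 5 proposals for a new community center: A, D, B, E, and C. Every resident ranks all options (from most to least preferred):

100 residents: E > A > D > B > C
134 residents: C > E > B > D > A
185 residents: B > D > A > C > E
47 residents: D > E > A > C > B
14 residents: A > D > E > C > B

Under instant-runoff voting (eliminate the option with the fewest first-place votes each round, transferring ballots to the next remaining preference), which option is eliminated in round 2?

Round 1: A 14, D 47, B 185, E 100, C 134. Eliminate A.
Round 2: D 61, B 185, E 100, C 134. Eliminate D.

D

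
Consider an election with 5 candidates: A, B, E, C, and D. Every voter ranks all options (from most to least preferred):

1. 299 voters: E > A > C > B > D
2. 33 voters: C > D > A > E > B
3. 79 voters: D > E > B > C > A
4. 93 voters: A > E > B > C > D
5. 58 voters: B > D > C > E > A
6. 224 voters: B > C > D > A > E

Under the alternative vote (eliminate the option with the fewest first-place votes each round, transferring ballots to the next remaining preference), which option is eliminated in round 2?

Round 1: A 93, B 282, E 299, C 33, D 79. Eliminate C.
Round 2: A 93, B 282, E 299, D 112. Eliminate A.

A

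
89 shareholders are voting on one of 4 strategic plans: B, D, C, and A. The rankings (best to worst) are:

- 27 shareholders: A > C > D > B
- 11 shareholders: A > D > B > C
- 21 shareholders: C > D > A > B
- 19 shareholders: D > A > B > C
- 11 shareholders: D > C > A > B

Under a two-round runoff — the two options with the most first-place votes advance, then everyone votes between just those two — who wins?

Round 1 first-place votes: B 0, D 30, C 21, A 38.
A and D advance.
Runoff: A is preferred to D by 38 voters; D by 51.
D wins the runoff.

D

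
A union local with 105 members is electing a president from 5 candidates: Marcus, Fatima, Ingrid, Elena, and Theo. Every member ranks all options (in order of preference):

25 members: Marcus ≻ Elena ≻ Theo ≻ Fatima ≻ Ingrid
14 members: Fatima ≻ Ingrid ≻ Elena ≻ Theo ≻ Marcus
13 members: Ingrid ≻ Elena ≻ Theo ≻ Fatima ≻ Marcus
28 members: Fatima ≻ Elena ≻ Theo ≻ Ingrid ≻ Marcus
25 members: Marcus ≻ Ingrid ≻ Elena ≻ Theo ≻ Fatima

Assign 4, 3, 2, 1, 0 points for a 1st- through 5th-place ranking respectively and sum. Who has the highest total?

Marcus: 25·4 + 14·0 + 13·0 + 28·0 + 25·4 = 200
Fatima: 25·1 + 14·4 + 13·1 + 28·4 + 25·0 = 206
Ingrid: 25·0 + 14·3 + 13·4 + 28·1 + 25·3 = 197
Elena: 25·3 + 14·2 + 13·3 + 28·3 + 25·2 = 276
Theo: 25·2 + 14·1 + 13·2 + 28·2 + 25·1 = 171
Elena has the highest Borda score (276).

Elena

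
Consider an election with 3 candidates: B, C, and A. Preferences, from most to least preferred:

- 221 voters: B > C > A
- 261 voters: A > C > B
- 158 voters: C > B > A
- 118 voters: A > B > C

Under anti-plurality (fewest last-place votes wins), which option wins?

Last-place votes: B 261, C 118, A 379.
C is ranked last by the fewest voters, so C wins.

C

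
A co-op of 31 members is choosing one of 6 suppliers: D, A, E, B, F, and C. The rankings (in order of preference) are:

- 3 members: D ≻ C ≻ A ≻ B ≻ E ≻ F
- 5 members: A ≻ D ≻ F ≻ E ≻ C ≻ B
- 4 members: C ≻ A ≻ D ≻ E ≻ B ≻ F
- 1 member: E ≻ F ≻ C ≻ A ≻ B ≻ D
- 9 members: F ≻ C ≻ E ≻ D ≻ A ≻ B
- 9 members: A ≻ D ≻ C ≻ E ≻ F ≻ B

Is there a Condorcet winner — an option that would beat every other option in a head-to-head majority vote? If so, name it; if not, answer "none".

Checking pairwise contests:
A beats D 19–12.
C beats A 17–14.
D beats E 21–10.
D beats B 30–1.
D beats F 21–10.
D beats C 17–14.
Every option loses at least one head-to-head, so there is no Condorcet winner.

none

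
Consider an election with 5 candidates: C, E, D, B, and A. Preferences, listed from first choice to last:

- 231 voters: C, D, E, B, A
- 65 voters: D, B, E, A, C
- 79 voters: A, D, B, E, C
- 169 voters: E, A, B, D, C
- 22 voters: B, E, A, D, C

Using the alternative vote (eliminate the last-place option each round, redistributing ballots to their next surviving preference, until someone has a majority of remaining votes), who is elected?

E

Round 1: C 231, E 169, D 65, B 22, A 79. Eliminate B.
Round 2: C 231, E 191, D 65, A 79. Eliminate D.
Round 3: C 231, E 256, A 79. Eliminate A.
Round 4: C 231, E 335. E has a majority.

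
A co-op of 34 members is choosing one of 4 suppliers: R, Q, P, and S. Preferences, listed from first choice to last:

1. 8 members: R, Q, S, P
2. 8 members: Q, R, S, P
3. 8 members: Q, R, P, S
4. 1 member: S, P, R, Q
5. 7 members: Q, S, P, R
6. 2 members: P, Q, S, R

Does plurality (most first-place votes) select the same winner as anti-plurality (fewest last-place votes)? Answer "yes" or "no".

yes

Plurality — first-place votes: R 8, Q 23, P 2, S 1. Winner: Q.
Anti-plurality — last-place votes: R 9, Q 1, P 16, S 8. Winner: Q.
The two methods agree.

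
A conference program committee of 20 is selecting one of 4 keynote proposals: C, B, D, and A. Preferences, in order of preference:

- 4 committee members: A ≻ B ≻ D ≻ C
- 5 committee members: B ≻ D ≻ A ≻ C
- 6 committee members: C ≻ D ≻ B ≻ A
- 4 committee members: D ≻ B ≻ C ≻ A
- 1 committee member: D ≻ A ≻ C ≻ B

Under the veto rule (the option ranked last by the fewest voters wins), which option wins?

Last-place votes: C 9, B 1, D 0, A 10.
D is ranked last by the fewest voters, so D wins.

D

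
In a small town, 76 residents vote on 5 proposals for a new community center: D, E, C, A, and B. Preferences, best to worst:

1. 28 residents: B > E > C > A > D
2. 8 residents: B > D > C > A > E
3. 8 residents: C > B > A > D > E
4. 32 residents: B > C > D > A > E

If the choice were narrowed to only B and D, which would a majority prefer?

Voters preferring B to D: 76; preferring D to B: 0.
B wins the head-to-head.

B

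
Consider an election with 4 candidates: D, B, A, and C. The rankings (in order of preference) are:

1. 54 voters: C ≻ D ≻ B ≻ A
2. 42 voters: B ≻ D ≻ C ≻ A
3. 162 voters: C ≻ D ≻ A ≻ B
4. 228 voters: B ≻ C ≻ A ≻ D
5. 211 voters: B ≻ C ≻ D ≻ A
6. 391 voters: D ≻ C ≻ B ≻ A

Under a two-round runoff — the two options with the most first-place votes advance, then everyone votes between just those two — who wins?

D

Round 1 first-place votes: D 391, B 481, A 0, C 216.
B and D advance.
Runoff: B is preferred to D by 481 voters; D by 607.
D wins the runoff.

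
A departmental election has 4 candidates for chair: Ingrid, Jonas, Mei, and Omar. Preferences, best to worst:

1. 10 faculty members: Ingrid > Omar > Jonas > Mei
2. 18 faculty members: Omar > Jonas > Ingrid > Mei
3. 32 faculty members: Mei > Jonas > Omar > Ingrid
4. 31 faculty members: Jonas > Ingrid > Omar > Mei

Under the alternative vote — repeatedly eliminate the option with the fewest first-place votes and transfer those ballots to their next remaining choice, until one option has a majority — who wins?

Jonas

Round 1: Ingrid 10, Jonas 31, Mei 32, Omar 18. Eliminate Ingrid.
Round 2: Jonas 31, Mei 32, Omar 28. Eliminate Omar.
Round 3: Jonas 59, Mei 32. Jonas has a majority.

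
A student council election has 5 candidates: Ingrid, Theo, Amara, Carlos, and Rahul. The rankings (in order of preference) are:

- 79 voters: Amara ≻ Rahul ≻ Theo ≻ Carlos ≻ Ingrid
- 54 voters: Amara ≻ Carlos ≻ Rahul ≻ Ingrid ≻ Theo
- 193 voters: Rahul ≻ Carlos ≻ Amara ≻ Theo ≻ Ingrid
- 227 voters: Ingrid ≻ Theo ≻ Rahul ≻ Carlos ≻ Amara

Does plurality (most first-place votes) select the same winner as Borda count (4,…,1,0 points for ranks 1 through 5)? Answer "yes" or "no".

Plurality — first-place votes: Ingrid 227, Theo 0, Amara 133, Carlos 0, Rahul 193. Winner: Ingrid.
Borda — scores: Ingrid 962, Theo 1032, Amara 918, Carlos 1047, Rahul 1571. Winner: Rahul.
The two methods disagree.

no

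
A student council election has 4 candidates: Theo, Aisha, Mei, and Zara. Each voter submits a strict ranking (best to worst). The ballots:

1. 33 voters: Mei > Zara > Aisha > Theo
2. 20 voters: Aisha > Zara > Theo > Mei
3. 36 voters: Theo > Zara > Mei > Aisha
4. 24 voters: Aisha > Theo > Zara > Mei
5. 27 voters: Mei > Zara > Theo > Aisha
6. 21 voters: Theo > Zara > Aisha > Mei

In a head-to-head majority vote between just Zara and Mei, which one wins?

Voters preferring Zara to Mei: 101; preferring Mei to Zara: 60.
Zara wins the head-to-head.

Zara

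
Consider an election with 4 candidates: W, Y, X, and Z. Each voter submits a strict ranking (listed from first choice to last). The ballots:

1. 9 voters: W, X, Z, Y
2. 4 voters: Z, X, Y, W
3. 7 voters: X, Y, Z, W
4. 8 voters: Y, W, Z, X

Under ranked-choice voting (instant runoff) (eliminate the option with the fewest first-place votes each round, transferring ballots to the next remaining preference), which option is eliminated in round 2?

Round 1: W 9, Y 8, X 7, Z 4. Eliminate Z.
Round 2: W 9, Y 8, X 11. Eliminate Y.

Y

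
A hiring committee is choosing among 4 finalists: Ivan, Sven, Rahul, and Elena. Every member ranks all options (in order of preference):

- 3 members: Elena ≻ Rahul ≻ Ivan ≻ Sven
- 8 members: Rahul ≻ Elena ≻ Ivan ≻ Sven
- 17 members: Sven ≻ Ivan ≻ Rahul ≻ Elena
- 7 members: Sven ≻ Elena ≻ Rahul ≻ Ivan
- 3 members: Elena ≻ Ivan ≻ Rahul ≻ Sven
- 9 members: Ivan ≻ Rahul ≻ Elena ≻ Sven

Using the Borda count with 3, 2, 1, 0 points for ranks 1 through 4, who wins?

Ivan: 3·1 + 8·1 + 17·2 + 7·0 + 3·2 + 9·3 = 78
Sven: 3·0 + 8·0 + 17·3 + 7·3 + 3·0 + 9·0 = 72
Rahul: 3·2 + 8·3 + 17·1 + 7·1 + 3·1 + 9·2 = 75
Elena: 3·3 + 8·2 + 17·0 + 7·2 + 3·3 + 9·1 = 57
Ivan has the highest Borda score (78).

Ivan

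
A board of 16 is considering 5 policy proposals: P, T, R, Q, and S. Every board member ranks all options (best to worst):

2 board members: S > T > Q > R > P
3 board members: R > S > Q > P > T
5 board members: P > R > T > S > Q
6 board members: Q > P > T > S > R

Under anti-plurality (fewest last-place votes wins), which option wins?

S

Last-place votes: P 2, T 3, R 6, Q 5, S 0.
S is ranked last by the fewest voters, so S wins.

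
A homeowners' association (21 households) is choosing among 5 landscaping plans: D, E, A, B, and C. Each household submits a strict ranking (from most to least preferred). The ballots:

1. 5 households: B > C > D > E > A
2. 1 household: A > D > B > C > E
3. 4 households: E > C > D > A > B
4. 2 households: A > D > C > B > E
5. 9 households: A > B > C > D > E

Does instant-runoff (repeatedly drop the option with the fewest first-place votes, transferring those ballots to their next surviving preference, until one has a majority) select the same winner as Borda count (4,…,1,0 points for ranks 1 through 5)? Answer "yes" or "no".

Instant-runoff — R1 D 0, E 4, A 12, B 5, C 0 (A winner). Winner: A.
Borda — scores: D 36, E 21, A 52, B 51, C 50. Winner: A.
The two methods agree.

yes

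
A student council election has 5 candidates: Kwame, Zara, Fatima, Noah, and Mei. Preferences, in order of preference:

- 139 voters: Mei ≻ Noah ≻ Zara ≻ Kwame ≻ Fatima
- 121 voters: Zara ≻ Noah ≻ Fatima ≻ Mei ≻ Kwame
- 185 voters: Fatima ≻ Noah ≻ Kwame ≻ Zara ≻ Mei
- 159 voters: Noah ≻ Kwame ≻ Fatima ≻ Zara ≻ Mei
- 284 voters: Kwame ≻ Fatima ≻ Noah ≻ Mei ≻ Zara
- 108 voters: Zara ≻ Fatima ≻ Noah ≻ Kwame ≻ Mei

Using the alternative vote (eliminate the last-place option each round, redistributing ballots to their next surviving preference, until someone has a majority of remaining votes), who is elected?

Round 1: Kwame 284, Zara 229, Fatima 185, Noah 159, Mei 139. Eliminate Mei.
Round 2: Kwame 284, Zara 229, Fatima 185, Noah 298. Eliminate Fatima.
Round 3: Kwame 284, Zara 229, Noah 483. Eliminate Zara.
Round 4: Kwame 284, Noah 712. Noah has a majority.

Noah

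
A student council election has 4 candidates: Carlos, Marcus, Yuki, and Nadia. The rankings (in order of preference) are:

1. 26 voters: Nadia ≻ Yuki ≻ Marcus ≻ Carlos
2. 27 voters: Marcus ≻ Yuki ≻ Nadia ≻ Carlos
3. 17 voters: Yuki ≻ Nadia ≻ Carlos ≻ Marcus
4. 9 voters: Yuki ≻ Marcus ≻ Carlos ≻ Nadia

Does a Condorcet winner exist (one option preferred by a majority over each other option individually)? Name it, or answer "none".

Yuki vs Carlos: 79–0 for Yuki.
Yuki vs Marcus: 52–27 for Yuki.
Yuki vs Nadia: 53–26 for Yuki.
Yuki beats every other option head-to-head.

Yuki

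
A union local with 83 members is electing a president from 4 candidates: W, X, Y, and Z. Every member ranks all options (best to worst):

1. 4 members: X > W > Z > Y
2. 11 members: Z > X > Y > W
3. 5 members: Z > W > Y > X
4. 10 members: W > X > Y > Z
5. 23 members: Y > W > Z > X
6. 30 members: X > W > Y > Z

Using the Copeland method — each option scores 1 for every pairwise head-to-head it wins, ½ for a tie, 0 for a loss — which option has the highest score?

X

W: beats Y and Z; loses to X → score 2.
X: beats W, Y, and Z → score 3.
Y: beats Z; loses to W and X → score 1.
Z: loses to W, X, and Y → score 0.
X has the best pairwise record.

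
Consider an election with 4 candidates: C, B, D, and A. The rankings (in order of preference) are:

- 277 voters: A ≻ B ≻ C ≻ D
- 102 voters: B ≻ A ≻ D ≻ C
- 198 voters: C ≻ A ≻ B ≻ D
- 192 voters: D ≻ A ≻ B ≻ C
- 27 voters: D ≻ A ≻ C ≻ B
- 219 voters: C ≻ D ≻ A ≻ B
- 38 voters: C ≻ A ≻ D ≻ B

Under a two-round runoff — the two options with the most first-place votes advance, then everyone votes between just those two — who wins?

Round 1 first-place votes: C 455, B 102, D 219, A 277.
C and A advance.
Runoff: C is preferred to A by 455 voters; A by 598.
A wins the runoff.

A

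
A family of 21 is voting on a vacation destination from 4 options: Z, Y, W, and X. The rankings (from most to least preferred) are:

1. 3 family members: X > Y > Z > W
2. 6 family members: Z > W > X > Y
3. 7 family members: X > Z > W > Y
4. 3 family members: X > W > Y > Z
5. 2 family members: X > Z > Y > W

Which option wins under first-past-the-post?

X

First-place votes: Z 6, Y 0, W 0, X 15.
X has the most first-place votes.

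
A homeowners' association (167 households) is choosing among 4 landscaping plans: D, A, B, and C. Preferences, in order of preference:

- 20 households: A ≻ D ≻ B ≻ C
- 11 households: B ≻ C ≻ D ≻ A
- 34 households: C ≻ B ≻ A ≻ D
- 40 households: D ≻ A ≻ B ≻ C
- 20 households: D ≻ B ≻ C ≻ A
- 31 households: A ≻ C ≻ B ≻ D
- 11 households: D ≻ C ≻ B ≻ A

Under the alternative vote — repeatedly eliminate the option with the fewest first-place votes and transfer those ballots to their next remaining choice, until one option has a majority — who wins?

A

Round 1: D 71, A 51, B 11, C 34. Eliminate B.
Round 2: D 71, A 51, C 45. Eliminate C.
Round 3: D 82, A 85. A has a majority.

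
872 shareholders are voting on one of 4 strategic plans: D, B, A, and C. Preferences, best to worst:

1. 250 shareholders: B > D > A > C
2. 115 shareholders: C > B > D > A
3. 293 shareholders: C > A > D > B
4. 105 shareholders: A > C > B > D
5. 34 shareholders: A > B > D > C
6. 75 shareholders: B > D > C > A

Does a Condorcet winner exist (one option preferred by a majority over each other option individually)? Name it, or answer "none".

C vs D: 513–359 for C.
C vs B: 513–359 for C.
C vs A: 483–389 for C.
C beats every other option head-to-head.

C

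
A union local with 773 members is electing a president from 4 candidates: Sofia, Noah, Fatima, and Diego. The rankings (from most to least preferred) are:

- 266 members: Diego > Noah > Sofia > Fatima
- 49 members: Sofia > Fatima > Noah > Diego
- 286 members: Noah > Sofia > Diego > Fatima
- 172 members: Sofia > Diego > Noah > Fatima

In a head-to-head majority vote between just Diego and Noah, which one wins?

Voters preferring Diego to Noah: 438; preferring Noah to Diego: 335.
Diego wins the head-to-head.

Diego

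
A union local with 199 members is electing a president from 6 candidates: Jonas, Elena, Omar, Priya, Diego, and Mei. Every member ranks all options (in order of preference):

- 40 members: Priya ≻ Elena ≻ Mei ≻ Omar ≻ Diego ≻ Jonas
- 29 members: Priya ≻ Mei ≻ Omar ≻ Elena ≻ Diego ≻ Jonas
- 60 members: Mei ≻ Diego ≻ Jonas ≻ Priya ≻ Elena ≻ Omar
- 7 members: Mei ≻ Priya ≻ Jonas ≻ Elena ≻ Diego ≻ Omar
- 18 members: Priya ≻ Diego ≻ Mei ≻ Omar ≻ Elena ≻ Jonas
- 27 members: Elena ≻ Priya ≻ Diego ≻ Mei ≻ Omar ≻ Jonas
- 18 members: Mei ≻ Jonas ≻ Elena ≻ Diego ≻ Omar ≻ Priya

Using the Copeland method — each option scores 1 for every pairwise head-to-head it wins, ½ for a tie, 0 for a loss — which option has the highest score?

Jonas: loses to Elena, Omar, Priya, Diego, and Mei → score 0.
Elena: beats Jonas, Omar, and Diego; loses to Priya and Mei → score 3.
Omar: beats Jonas; loses to Elena, Priya, Diego, and Mei → score 1.
Priya: beats Jonas, Elena, Omar, Diego, and Mei → score 5.
Diego: beats Jonas and Omar; loses to Elena, Priya, and Mei → score 2.
Mei: beats Jonas, Elena, Omar, and Diego; loses to Priya → score 4.
Priya has the best pairwise record.

Priya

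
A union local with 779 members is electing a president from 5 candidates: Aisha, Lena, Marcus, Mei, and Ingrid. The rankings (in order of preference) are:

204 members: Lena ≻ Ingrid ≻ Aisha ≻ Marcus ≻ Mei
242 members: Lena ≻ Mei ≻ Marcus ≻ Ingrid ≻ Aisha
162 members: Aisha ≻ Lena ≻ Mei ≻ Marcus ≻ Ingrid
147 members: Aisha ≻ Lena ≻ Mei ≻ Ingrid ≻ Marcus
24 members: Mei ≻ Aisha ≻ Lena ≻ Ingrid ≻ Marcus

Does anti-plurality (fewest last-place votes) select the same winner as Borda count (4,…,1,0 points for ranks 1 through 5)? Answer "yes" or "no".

yes

Anti-plurality — last-place votes: Aisha 242, Lena 0, Marcus 171, Mei 204, Ingrid 162. Winner: Lena.
Borda — scores: Aisha 1716, Lena 2759, Marcus 850, Mei 1440, Ingrid 1025. Winner: Lena.
The two methods agree.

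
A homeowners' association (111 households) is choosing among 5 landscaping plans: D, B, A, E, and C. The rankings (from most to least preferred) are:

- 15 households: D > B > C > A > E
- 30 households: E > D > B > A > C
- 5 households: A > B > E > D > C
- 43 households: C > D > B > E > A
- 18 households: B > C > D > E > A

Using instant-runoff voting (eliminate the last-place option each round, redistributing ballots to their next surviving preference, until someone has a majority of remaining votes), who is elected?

B

Round 1: D 15, B 18, A 5, E 30, C 43. Eliminate A.
Round 2: D 15, B 23, E 30, C 43. Eliminate D.
Round 3: B 38, E 30, C 43. Eliminate E.
Round 4: B 68, C 43. B has a majority.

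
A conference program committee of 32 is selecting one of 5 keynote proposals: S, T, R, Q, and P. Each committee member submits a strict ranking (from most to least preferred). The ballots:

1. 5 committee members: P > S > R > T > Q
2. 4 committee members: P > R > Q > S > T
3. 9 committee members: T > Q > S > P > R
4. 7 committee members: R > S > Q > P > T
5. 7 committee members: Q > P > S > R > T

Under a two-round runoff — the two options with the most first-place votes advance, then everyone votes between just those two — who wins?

P

Round 1 first-place votes: S 0, T 9, R 7, Q 7, P 9.
T and P advance.
Runoff: T is preferred to P by 9 voters; P by 23.
P wins the runoff.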